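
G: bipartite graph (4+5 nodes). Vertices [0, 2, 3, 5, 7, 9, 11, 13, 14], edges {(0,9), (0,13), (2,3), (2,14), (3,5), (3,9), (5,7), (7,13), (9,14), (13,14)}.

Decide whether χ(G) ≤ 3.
Yes, G is 3-colorable

A valid 3-coloring: color 1: [2, 5, 9, 11, 13]; color 2: [0, 3, 7, 14].
(χ(G) = 2 ≤ 3.)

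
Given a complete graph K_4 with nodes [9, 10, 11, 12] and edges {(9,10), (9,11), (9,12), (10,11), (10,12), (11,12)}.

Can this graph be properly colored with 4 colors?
A valid 4-coloring: color 1: [9]; color 2: [11]; color 3: [10]; color 4: [12].
(χ(G) = 4 ≤ 4.)

Yes, G is 4-colorable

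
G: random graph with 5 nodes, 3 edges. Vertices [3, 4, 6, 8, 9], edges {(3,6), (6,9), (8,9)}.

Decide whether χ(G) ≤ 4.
A valid 4-coloring: color 1: [3, 4, 9]; color 2: [6, 8].
(χ(G) = 2 ≤ 4.)

Yes, G is 4-colorable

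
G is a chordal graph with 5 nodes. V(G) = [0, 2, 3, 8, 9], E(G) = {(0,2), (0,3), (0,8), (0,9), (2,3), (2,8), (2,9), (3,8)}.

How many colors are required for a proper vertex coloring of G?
Clique number ω(G) = 4 (lower bound: χ ≥ ω).
The clique on [0, 2, 3, 8] has size 4, forcing χ ≥ 4, and the coloring below uses 4 colors, so χ(G) = 4.
A valid 4-coloring: color 1: [2]; color 2: [0]; color 3: [3, 9]; color 4: [8].

χ(G) = 4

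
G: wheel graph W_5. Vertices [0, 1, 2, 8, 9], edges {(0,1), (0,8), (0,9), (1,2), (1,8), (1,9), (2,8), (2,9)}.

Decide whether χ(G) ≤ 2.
The clique on vertices [0, 1, 8] has size 3 > 2, so it alone needs 3 colors.

No, G is not 2-colorable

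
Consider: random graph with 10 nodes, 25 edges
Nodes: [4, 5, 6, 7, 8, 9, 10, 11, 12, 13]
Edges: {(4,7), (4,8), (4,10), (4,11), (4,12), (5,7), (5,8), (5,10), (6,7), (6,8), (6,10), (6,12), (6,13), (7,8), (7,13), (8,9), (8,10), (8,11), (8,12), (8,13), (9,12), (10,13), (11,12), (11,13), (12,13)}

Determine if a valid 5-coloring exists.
Yes, G is 5-colorable

A valid 5-coloring: color 1: [8]; color 2: [7, 10, 12]; color 3: [4, 5, 9, 13]; color 4: [6, 11].
(χ(G) = 4 ≤ 5.)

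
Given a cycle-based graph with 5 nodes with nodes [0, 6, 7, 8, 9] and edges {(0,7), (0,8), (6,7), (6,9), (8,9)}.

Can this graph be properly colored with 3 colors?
Yes, G is 3-colorable

A valid 3-coloring: color 1: [6, 8]; color 2: [7, 9]; color 3: [0].
(χ(G) = 3 ≤ 3.)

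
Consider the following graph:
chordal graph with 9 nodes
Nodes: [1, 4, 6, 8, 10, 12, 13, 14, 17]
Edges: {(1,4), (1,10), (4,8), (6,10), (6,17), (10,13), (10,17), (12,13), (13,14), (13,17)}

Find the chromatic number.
Clique number ω(G) = 3 (lower bound: χ ≥ ω).
The clique on [10, 13, 17] has size 3, forcing χ ≥ 3, and the coloring below uses 3 colors, so χ(G) = 3.
A valid 3-coloring: color 1: [1, 6, 8, 13]; color 2: [4, 10, 12, 14]; color 3: [17].

χ(G) = 3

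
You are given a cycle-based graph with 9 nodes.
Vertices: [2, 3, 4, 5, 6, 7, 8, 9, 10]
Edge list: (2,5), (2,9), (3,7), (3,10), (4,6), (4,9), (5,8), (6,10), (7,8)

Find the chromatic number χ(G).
Clique number ω(G) = 2 (lower bound: χ ≥ ω).
Odd cycle [4, 9, 2, 5, 8, 7, 3, 10, 6] needs 3 colors (χ ≥ 3).
The coloring below uses 3 colors, so χ(G) = 3.
A valid 3-coloring: color 1: [2, 4, 8, 10]; color 2: [5, 6, 7, 9]; color 3: [3].

χ(G) = 3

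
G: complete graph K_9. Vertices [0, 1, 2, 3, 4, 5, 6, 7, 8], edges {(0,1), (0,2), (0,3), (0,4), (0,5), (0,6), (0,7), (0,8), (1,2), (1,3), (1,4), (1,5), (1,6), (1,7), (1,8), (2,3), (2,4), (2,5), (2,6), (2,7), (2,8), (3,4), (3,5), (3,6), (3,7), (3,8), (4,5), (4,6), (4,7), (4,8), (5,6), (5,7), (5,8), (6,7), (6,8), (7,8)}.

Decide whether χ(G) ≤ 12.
Yes, G is 12-colorable

A valid 12-coloring: color 1: [3]; color 2: [1]; color 3: [4]; color 4: [0]; color 5: [2]; color 6: [8]; color 7: [6]; color 8: [5]; color 9: [7].
(χ(G) = 9 ≤ 12.)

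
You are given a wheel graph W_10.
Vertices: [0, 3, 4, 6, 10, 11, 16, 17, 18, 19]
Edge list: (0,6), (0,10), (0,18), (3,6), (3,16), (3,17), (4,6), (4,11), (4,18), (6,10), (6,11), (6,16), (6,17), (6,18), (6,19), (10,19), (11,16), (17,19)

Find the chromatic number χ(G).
Clique number ω(G) = 3 (lower bound: χ ≥ ω).
Odd cycle [16, 11, 4, 18, 0, 10, 19, 17, 3] needs 3 colors (χ ≥ 3).
Vertex 6 is adjacent to every vertex of [0, 3, 4, 10, 11, 16, 17, 18, 19], which already need 3 colors among themselves, so 6 needs a new color (χ ≥ 4).
The coloring below uses 4 colors, so χ(G) = 4.
A valid 4-coloring: color 1: [6]; color 2: [0, 4, 16, 17]; color 3: [3, 10, 11, 18]; color 4: [19].

χ(G) = 4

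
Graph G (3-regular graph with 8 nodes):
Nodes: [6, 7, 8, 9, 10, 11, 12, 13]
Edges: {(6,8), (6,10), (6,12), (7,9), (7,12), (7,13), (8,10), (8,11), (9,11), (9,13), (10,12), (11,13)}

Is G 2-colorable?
The clique on vertices [6, 8, 10] has size 3 > 2, so it alone needs 3 colors.

No, G is not 2-colorable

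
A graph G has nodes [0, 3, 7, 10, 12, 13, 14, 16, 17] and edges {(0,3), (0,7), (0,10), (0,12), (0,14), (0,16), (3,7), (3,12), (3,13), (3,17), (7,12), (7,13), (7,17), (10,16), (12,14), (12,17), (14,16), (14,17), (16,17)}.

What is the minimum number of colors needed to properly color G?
Clique number ω(G) = 4 (lower bound: χ ≥ ω).
The clique on [0, 3, 7, 12] has size 4, forcing χ ≥ 4, and the coloring below uses 4 colors, so χ(G) = 4.
A valid 4-coloring: color 1: [0, 13, 17]; color 2: [3, 10, 14]; color 3: [7, 16]; color 4: [12].

χ(G) = 4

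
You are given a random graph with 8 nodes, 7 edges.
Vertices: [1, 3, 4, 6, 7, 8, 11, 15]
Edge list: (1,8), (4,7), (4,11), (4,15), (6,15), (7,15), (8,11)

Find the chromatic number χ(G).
χ(G) = 3

Clique number ω(G) = 3 (lower bound: χ ≥ ω).
The clique on [4, 7, 15] has size 3, forcing χ ≥ 3, and the coloring below uses 3 colors, so χ(G) = 3.
A valid 3-coloring: color 1: [1, 3, 11, 15]; color 2: [4, 6, 8]; color 3: [7].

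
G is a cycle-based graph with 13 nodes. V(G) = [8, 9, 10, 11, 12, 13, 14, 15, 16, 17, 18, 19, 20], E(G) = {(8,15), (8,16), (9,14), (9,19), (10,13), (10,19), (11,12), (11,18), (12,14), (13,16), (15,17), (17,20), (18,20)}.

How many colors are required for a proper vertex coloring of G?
Clique number ω(G) = 2 (lower bound: χ ≥ ω).
Odd cycle [19, 10, 13, 16, 8, 15, 17, 20, 18, 11, 12, 14, 9] needs 3 colors (χ ≥ 3).
The coloring below uses 3 colors, so χ(G) = 3.
A valid 3-coloring: color 1: [8, 13, 14, 17, 18, 19]; color 2: [9, 10, 11, 15, 16, 20]; color 3: [12].

χ(G) = 3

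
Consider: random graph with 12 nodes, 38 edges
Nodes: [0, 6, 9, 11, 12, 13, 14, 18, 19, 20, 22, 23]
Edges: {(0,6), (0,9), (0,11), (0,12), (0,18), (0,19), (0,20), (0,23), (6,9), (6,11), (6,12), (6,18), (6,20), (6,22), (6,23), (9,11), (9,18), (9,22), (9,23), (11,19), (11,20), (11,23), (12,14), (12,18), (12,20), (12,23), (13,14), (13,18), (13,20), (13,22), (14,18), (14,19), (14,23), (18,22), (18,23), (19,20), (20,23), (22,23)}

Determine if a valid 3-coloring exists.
The clique on vertices [0, 6, 9, 18, 23] has size 5 > 3, so it alone needs 5 colors.

No, G is not 3-colorable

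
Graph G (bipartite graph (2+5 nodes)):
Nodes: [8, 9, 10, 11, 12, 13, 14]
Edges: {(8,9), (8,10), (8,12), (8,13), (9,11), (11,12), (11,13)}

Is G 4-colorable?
Yes, G is 4-colorable

A valid 4-coloring: color 1: [8, 11, 14]; color 2: [9, 10, 12, 13].
(χ(G) = 2 ≤ 4.)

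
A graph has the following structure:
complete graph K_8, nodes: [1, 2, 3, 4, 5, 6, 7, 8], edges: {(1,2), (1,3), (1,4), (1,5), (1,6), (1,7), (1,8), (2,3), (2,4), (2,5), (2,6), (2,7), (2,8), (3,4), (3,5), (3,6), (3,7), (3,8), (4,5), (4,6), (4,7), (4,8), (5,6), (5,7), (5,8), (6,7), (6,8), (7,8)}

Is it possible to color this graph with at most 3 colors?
No, G is not 3-colorable

The clique on vertices [1, 2, 3, 4, 5, 6, 7, 8] has size 8 > 3, so it alone needs 8 colors.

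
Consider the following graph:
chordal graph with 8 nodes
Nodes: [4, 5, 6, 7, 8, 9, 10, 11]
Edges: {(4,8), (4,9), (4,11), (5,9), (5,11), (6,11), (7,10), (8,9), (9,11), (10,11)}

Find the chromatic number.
χ(G) = 3

Clique number ω(G) = 3 (lower bound: χ ≥ ω).
The clique on [4, 8, 9] has size 3, forcing χ ≥ 3, and the coloring below uses 3 colors, so χ(G) = 3.
A valid 3-coloring: color 1: [7, 8, 11]; color 2: [6, 9, 10]; color 3: [4, 5].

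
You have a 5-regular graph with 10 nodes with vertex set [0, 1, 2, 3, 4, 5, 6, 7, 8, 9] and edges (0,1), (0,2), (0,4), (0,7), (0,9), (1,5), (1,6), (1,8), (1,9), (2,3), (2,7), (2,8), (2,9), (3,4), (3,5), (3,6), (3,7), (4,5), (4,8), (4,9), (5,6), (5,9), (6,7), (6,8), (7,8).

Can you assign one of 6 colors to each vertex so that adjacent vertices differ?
Yes, G is 6-colorable

A valid 6-coloring: color 1: [7, 9]; color 2: [0, 5, 8]; color 3: [2, 4, 6]; color 4: [1, 3].
(χ(G) = 4 ≤ 6.)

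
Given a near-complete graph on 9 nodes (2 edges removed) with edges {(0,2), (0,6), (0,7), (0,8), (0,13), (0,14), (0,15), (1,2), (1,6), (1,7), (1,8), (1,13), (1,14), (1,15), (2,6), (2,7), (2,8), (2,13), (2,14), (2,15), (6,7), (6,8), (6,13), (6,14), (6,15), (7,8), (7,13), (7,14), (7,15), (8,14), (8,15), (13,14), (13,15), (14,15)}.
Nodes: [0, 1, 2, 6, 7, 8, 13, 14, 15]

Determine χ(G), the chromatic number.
Clique number ω(G) = 7 (lower bound: χ ≥ ω).
The clique on [0, 2, 6, 7, 8, 14, 15] has size 7, forcing χ ≥ 7, and the coloring below uses 7 colors, so χ(G) = 7.
A valid 7-coloring: color 1: [6]; color 2: [15]; color 3: [2]; color 4: [14]; color 5: [7]; color 6: [0, 1]; color 7: [8, 13].

χ(G) = 7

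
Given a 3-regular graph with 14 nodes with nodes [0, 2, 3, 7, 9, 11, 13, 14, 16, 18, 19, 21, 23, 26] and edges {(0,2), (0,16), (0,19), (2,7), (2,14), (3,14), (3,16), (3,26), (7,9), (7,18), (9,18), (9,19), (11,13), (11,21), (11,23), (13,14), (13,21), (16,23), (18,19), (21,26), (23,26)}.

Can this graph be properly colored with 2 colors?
The clique on vertices [7, 9, 18] has size 3 > 2, so it alone needs 3 colors.

No, G is not 2-colorable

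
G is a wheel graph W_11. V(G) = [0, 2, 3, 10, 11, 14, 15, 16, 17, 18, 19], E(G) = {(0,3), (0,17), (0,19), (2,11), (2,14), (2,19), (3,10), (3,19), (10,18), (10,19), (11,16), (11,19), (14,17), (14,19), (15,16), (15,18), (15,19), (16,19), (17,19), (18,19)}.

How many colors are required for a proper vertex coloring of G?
Clique number ω(G) = 3 (lower bound: χ ≥ ω).
The clique on [0, 17, 19] has size 3, forcing χ ≥ 3, and the coloring below uses 3 colors, so χ(G) = 3.
A valid 3-coloring: color 1: [19]; color 2: [2, 3, 16, 17, 18]; color 3: [0, 10, 11, 14, 15].

χ(G) = 3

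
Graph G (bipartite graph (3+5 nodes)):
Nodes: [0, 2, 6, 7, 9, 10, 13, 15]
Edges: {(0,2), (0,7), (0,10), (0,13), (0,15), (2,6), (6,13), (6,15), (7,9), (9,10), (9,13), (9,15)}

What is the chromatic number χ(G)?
Clique number ω(G) = 2 (lower bound: χ ≥ ω).
The graph is bipartite (no odd cycle), so 2 colors suffice: χ(G) = 2.
A valid 2-coloring: color 1: [0, 6, 9]; color 2: [2, 7, 10, 13, 15].

χ(G) = 2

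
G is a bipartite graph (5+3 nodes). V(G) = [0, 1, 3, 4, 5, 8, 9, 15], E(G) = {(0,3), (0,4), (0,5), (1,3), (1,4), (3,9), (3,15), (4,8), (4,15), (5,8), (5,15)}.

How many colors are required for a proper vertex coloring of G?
χ(G) = 2

Clique number ω(G) = 2 (lower bound: χ ≥ ω).
The graph is bipartite (no odd cycle), so 2 colors suffice: χ(G) = 2.
A valid 2-coloring: color 1: [3, 4, 5]; color 2: [0, 1, 8, 9, 15].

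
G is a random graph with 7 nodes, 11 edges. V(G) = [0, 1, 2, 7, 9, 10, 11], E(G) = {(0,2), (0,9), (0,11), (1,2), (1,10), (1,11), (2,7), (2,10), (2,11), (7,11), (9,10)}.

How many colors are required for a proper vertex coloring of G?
χ(G) = 3

Clique number ω(G) = 3 (lower bound: χ ≥ ω).
The clique on [1, 2, 10] has size 3, forcing χ ≥ 3, and the coloring below uses 3 colors, so χ(G) = 3.
A valid 3-coloring: color 1: [2, 9]; color 2: [10, 11]; color 3: [0, 1, 7].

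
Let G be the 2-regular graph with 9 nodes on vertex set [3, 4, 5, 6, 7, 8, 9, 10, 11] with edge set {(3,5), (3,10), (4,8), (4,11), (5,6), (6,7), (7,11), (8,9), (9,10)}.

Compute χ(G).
χ(G) = 3

Clique number ω(G) = 2 (lower bound: χ ≥ ω).
Odd cycle [11, 4, 8, 9, 10, 3, 5, 6, 7] needs 3 colors (χ ≥ 3).
The coloring below uses 3 colors, so χ(G) = 3.
A valid 3-coloring: color 1: [6, 8, 10, 11]; color 2: [4, 5, 7, 9]; color 3: [3].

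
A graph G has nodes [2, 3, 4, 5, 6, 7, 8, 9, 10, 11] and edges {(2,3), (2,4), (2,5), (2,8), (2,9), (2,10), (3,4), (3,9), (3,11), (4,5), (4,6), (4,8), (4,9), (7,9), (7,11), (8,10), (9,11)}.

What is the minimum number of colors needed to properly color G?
χ(G) = 4

Clique number ω(G) = 4 (lower bound: χ ≥ ω).
The clique on [2, 3, 4, 9] has size 4, forcing χ ≥ 4, and the coloring below uses 4 colors, so χ(G) = 4.
A valid 4-coloring: color 1: [4, 10, 11]; color 2: [2, 6, 7]; color 3: [5, 8, 9]; color 4: [3].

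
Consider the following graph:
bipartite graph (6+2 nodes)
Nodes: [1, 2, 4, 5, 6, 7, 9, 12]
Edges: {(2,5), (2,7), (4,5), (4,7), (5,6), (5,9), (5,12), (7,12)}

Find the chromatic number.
Clique number ω(G) = 2 (lower bound: χ ≥ ω).
The graph is bipartite (no odd cycle), so 2 colors suffice: χ(G) = 2.
A valid 2-coloring: color 1: [1, 5, 7]; color 2: [2, 4, 6, 9, 12].

χ(G) = 2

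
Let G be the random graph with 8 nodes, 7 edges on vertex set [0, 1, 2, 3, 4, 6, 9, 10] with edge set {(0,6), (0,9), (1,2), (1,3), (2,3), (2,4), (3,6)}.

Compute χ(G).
χ(G) = 3

Clique number ω(G) = 3 (lower bound: χ ≥ ω).
The clique on [1, 2, 3] has size 3, forcing χ ≥ 3, and the coloring below uses 3 colors, so χ(G) = 3.
A valid 3-coloring: color 1: [2, 6, 9, 10]; color 2: [0, 3, 4]; color 3: [1].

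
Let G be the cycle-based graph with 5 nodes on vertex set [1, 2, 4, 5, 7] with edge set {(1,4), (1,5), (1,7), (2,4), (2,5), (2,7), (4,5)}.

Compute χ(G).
χ(G) = 3

Clique number ω(G) = 3 (lower bound: χ ≥ ω).
The clique on [1, 4, 5] has size 3, forcing χ ≥ 3, and the coloring below uses 3 colors, so χ(G) = 3.
A valid 3-coloring: color 1: [4, 7]; color 2: [5]; color 3: [1, 2].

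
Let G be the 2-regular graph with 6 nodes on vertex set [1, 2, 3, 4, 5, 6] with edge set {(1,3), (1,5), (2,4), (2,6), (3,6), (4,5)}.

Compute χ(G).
Clique number ω(G) = 2 (lower bound: χ ≥ ω).
The graph is bipartite (no odd cycle), so 2 colors suffice: χ(G) = 2.
A valid 2-coloring: color 1: [1, 4, 6]; color 2: [2, 3, 5].

χ(G) = 2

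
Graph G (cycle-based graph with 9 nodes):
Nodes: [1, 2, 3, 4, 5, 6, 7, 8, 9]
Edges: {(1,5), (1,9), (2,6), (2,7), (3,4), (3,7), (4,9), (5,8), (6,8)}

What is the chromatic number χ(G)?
χ(G) = 3

Clique number ω(G) = 2 (lower bound: χ ≥ ω).
Odd cycle [6, 2, 7, 3, 4, 9, 1, 5, 8] needs 3 colors (χ ≥ 3).
The coloring below uses 3 colors, so χ(G) = 3.
A valid 3-coloring: color 1: [4, 5, 6, 7]; color 2: [2, 3, 8, 9]; color 3: [1].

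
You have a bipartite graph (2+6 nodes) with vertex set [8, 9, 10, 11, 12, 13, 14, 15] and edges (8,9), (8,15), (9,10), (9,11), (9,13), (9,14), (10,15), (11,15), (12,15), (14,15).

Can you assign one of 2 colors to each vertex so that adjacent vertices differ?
Yes, G is 2-colorable

A valid 2-coloring: color 1: [9, 15]; color 2: [8, 10, 11, 12, 13, 14].
(χ(G) = 2 ≤ 2.)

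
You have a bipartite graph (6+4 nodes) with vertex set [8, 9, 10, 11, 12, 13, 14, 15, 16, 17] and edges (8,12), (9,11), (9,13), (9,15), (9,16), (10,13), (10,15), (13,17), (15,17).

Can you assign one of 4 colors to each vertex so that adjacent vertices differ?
A valid 4-coloring: color 1: [8, 9, 10, 14, 17]; color 2: [11, 12, 13, 15, 16].
(χ(G) = 2 ≤ 4.)

Yes, G is 4-colorable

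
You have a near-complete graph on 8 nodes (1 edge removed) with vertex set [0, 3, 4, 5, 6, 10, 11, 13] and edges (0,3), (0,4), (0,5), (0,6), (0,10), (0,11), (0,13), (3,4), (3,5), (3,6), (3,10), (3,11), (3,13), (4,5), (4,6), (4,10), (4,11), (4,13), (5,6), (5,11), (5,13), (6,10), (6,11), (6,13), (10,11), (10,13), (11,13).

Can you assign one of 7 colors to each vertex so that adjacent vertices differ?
Yes, G is 7-colorable

A valid 7-coloring: color 1: [11]; color 2: [3]; color 3: [6]; color 4: [13]; color 5: [4]; color 6: [0]; color 7: [5, 10].
(χ(G) = 7 ≤ 7.)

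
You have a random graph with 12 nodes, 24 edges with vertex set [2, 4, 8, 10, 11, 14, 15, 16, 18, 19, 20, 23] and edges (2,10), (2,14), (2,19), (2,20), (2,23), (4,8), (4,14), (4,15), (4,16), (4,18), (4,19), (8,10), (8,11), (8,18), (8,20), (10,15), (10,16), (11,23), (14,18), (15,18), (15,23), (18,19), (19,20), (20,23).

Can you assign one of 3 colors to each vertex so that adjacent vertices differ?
No, G is not 3-colorable

Suppose a proper 3-coloring c exists. The clique [2, 19, 20] takes 3 distinct colors; by symmetry let c(2) = 1, c(19) = 2, c(20) = 3.
- Vertex 23: neighbors [2, 20] already have colors [1, 3] ⇒ c(23) = 2.
- Vertex 4: neighbors [19] already have colors [2]; try each remaining color.
- Case c(4) = 1:
  - Vertex 8: neighbors [4, 20] already have colors [1, 3] ⇒ c(8) = 2.
  - Vertex 10: neighbors [2, 8] already have colors [1, 2] ⇒ c(10) = 3.
  - Vertex 15: neighbors [4, 23, 10] already have colors [1, 2, 3] — all 3 colors blocked. Contradiction.
- Case c(4) = 3:
  - Vertex 18: neighbors [19, 4] already have colors [2, 3] ⇒ c(18) = 1.
  - Vertex 15: neighbors [18, 23, 4] already have colors [1, 2, 3] — all 3 colors blocked. Contradiction.
Every case ends in a contradiction, so G has no proper 3-coloring (χ ≥ 4).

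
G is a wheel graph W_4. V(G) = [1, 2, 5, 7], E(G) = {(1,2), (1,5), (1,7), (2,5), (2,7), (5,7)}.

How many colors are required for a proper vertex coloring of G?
Clique number ω(G) = 4 (lower bound: χ ≥ ω).
The clique on [1, 2, 5, 7] has size 4, forcing χ ≥ 4, and the coloring below uses 4 colors, so χ(G) = 4.
A valid 4-coloring: color 1: [5]; color 2: [1]; color 3: [7]; color 4: [2].

χ(G) = 4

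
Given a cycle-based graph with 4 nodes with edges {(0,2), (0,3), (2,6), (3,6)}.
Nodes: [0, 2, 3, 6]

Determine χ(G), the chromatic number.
χ(G) = 2

Clique number ω(G) = 2 (lower bound: χ ≥ ω).
The graph is bipartite (no odd cycle), so 2 colors suffice: χ(G) = 2.
A valid 2-coloring: color 1: [2, 3]; color 2: [0, 6].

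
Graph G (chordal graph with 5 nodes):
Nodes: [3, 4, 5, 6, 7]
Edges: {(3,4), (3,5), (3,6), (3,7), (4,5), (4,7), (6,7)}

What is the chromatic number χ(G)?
χ(G) = 3

Clique number ω(G) = 3 (lower bound: χ ≥ ω).
The clique on [3, 4, 5] has size 3, forcing χ ≥ 3, and the coloring below uses 3 colors, so χ(G) = 3.
A valid 3-coloring: color 1: [3]; color 2: [4, 6]; color 3: [5, 7].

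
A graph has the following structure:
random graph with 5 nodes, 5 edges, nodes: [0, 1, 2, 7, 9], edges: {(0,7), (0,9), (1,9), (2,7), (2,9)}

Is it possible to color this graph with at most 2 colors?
A valid 2-coloring: color 1: [7, 9]; color 2: [0, 1, 2].
(χ(G) = 2 ≤ 2.)

Yes, G is 2-colorable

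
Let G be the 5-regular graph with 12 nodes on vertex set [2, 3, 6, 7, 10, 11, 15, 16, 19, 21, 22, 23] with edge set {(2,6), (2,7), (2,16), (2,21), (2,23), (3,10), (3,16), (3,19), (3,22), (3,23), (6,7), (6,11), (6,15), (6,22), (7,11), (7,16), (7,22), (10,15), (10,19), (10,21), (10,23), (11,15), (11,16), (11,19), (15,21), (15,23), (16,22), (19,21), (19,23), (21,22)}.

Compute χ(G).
Clique number ω(G) = 4 (lower bound: χ ≥ ω).
The clique on [3, 10, 19, 23] has size 4, forcing χ ≥ 4, and the coloring below uses 4 colors, so χ(G) = 4.
A valid 4-coloring: color 1: [6, 16, 21, 23]; color 2: [3, 7, 15]; color 3: [2, 10, 11, 22]; color 4: [19].

χ(G) = 4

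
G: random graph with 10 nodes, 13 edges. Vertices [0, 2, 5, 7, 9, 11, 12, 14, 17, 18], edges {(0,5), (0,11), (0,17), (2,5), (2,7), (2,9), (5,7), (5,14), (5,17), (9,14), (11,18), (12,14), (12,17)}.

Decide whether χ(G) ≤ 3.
Yes, G is 3-colorable

A valid 3-coloring: color 1: [5, 9, 11, 12]; color 2: [2, 14, 17, 18]; color 3: [0, 7].
(χ(G) = 3 ≤ 3.)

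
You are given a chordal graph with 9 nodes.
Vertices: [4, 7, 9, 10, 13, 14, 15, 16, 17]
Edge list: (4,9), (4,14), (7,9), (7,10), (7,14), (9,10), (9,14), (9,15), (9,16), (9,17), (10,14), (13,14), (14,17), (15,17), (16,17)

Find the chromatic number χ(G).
Clique number ω(G) = 4 (lower bound: χ ≥ ω).
The clique on [7, 9, 10, 14] has size 4, forcing χ ≥ 4, and the coloring below uses 4 colors, so χ(G) = 4.
A valid 4-coloring: color 1: [9, 13]; color 2: [14, 15, 16]; color 3: [4, 10, 17]; color 4: [7].

χ(G) = 4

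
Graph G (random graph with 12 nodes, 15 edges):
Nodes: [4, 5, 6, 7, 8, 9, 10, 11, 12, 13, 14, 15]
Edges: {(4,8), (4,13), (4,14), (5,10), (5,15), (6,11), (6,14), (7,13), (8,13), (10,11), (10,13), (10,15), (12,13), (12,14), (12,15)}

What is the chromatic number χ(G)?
Clique number ω(G) = 3 (lower bound: χ ≥ ω).
The clique on [5, 10, 15] has size 3, forcing χ ≥ 3, and the coloring below uses 3 colors, so χ(G) = 3.
A valid 3-coloring: color 1: [9, 11, 13, 14, 15]; color 2: [4, 6, 7, 10, 12]; color 3: [5, 8].

χ(G) = 3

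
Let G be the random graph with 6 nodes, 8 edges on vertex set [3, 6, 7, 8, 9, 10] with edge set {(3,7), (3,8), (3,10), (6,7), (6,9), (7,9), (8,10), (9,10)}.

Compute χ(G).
Clique number ω(G) = 3 (lower bound: χ ≥ ω).
The clique on [6, 7, 9] has size 3, forcing χ ≥ 3, and the coloring below uses 3 colors, so χ(G) = 3.
A valid 3-coloring: color 1: [7, 10]; color 2: [8, 9]; color 3: [3, 6].

χ(G) = 3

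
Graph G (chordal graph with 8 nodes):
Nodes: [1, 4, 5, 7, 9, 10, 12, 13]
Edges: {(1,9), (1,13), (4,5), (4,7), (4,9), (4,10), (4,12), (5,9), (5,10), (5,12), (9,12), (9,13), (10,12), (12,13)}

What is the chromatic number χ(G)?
Clique number ω(G) = 4 (lower bound: χ ≥ ω).
The clique on [4, 5, 9, 12] has size 4, forcing χ ≥ 4, and the coloring below uses 4 colors, so χ(G) = 4.
A valid 4-coloring: color 1: [7, 9, 10]; color 2: [4, 13]; color 3: [1, 12]; color 4: [5].

χ(G) = 4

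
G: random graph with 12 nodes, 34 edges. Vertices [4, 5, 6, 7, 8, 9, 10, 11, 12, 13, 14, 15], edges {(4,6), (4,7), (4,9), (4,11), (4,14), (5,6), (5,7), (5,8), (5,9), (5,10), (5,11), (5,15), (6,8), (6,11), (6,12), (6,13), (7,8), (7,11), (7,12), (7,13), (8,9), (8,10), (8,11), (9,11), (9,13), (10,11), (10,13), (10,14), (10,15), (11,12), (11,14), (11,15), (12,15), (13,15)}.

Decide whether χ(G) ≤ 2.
No, G is not 2-colorable

The clique on vertices [5, 8, 9, 11] has size 4 > 2, so it alone needs 4 colors.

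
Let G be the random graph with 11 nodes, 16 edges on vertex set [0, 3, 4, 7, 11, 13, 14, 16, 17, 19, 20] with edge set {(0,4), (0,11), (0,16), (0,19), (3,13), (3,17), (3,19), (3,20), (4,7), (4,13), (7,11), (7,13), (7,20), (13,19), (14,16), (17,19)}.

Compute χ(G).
χ(G) = 3

Clique number ω(G) = 3 (lower bound: χ ≥ ω).
The clique on [3, 17, 19] has size 3, forcing χ ≥ 3, and the coloring below uses 3 colors, so χ(G) = 3.
A valid 3-coloring: color 1: [7, 16, 19]; color 2: [0, 13, 14, 17, 20]; color 3: [3, 4, 11].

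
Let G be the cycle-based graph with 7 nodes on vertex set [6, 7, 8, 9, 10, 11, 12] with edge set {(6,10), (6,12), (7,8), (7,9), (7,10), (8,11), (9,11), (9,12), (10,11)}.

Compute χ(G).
χ(G) = 3

Clique number ω(G) = 2 (lower bound: χ ≥ ω).
Odd cycle [6, 10, 7, 9, 12] needs 3 colors (χ ≥ 3).
The coloring below uses 3 colors, so χ(G) = 3.
A valid 3-coloring: color 1: [8, 9, 10]; color 2: [6, 7, 11]; color 3: [12].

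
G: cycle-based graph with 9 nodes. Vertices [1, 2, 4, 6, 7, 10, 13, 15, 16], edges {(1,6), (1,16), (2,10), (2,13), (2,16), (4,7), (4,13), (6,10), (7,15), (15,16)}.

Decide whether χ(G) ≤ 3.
A valid 3-coloring: color 1: [2, 4, 6, 15]; color 2: [7, 10, 13, 16]; color 3: [1].
(χ(G) = 3 ≤ 3.)

Yes, G is 3-colorable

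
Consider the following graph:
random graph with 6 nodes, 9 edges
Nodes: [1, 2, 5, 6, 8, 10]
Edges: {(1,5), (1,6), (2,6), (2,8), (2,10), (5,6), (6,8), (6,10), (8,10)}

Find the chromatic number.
Clique number ω(G) = 4 (lower bound: χ ≥ ω).
The clique on [2, 6, 8, 10] has size 4, forcing χ ≥ 4, and the coloring below uses 4 colors, so χ(G) = 4.
A valid 4-coloring: color 1: [6]; color 2: [1, 8]; color 3: [2, 5]; color 4: [10].

χ(G) = 4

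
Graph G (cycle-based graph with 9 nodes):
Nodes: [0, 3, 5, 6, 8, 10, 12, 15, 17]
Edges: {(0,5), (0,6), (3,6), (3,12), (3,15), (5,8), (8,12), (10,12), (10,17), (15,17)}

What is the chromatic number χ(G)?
Clique number ω(G) = 2 (lower bound: χ ≥ ω).
Odd cycle [10, 17, 15, 3, 12] needs 3 colors (χ ≥ 3).
The coloring below uses 3 colors, so χ(G) = 3.
A valid 3-coloring: color 1: [5, 6, 12, 17]; color 2: [0, 3, 8, 10]; color 3: [15].

χ(G) = 3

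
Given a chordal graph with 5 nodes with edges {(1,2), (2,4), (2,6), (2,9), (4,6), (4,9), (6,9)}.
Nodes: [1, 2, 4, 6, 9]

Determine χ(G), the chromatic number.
χ(G) = 4

Clique number ω(G) = 4 (lower bound: χ ≥ ω).
The clique on [2, 4, 6, 9] has size 4, forcing χ ≥ 4, and the coloring below uses 4 colors, so χ(G) = 4.
A valid 4-coloring: color 1: [2]; color 2: [1, 6]; color 3: [9]; color 4: [4].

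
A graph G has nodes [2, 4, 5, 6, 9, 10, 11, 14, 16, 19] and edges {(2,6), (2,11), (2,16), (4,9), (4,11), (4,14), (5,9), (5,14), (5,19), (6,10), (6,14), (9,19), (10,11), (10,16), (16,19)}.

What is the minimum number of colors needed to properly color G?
χ(G) = 3

Clique number ω(G) = 3 (lower bound: χ ≥ ω).
The clique on [5, 9, 19] has size 3, forcing χ ≥ 3, and the coloring below uses 3 colors, so χ(G) = 3.
A valid 3-coloring: color 1: [2, 4, 10, 19]; color 2: [9, 11, 14, 16]; color 3: [5, 6].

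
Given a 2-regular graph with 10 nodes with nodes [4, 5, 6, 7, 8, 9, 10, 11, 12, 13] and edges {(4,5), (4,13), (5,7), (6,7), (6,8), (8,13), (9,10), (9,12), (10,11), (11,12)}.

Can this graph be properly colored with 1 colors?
No, G is not 1-colorable

Edge (4,13) forces its endpoints to differ, so 1 color is not enough.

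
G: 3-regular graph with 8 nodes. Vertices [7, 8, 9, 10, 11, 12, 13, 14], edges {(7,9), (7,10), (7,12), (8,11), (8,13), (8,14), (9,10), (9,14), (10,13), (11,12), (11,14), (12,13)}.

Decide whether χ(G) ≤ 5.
A valid 5-coloring: color 1: [7, 13, 14]; color 2: [8, 9, 12]; color 3: [10, 11].
(χ(G) = 3 ≤ 5.)

Yes, G is 5-colorable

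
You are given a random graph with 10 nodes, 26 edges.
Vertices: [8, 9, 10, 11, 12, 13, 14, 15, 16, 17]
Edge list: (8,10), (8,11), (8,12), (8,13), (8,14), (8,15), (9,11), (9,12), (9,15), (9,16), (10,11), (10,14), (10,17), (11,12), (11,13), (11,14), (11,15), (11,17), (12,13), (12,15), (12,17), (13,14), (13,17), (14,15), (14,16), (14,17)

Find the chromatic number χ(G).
Clique number ω(G) = 4 (lower bound: χ ≥ ω).
The clique on [8, 11, 12, 13] has size 4, forcing χ ≥ 4, and the coloring below uses 4 colors, so χ(G) = 4.
A valid 4-coloring: color 1: [11, 16]; color 2: [12, 14]; color 3: [8, 9, 17]; color 4: [10, 13, 15].

χ(G) = 4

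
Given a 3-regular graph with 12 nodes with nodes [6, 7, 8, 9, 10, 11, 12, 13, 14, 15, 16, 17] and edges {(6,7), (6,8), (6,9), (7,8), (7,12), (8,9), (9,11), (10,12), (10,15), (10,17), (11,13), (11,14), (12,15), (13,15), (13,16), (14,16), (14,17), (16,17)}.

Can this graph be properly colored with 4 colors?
Yes, G is 4-colorable

A valid 4-coloring: color 1: [7, 9, 15, 17]; color 2: [6, 12, 13, 14]; color 3: [8, 10, 11, 16].
(χ(G) = 3 ≤ 4.)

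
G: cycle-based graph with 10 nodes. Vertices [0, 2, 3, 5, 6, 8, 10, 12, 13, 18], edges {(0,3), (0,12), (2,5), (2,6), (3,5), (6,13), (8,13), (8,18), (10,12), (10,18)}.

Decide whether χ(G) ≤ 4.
Yes, G is 4-colorable

A valid 4-coloring: color 1: [0, 5, 6, 8, 10]; color 2: [2, 3, 12, 13, 18].
(χ(G) = 2 ≤ 4.)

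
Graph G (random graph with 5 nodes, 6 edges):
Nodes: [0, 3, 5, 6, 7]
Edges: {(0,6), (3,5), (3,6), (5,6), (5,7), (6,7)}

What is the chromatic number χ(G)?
Clique number ω(G) = 3 (lower bound: χ ≥ ω).
The clique on [3, 5, 6] has size 3, forcing χ ≥ 3, and the coloring below uses 3 colors, so χ(G) = 3.
A valid 3-coloring: color 1: [6]; color 2: [0, 5]; color 3: [3, 7].

χ(G) = 3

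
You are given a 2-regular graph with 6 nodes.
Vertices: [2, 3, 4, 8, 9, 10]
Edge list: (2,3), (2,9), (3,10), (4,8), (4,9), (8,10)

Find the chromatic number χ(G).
χ(G) = 2

Clique number ω(G) = 2 (lower bound: χ ≥ ω).
The graph is bipartite (no odd cycle), so 2 colors suffice: χ(G) = 2.
A valid 2-coloring: color 1: [3, 8, 9]; color 2: [2, 4, 10].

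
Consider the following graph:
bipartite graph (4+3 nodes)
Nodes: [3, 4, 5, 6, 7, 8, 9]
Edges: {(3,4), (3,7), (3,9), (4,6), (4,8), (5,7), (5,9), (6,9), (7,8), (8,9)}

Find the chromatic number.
Clique number ω(G) = 2 (lower bound: χ ≥ ω).
The graph is bipartite (no odd cycle), so 2 colors suffice: χ(G) = 2.
A valid 2-coloring: color 1: [4, 7, 9]; color 2: [3, 5, 6, 8].

χ(G) = 2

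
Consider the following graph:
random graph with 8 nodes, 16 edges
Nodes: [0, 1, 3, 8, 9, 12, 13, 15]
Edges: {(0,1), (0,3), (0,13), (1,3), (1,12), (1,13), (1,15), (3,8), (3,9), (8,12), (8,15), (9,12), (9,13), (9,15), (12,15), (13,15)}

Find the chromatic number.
Clique number ω(G) = 3 (lower bound: χ ≥ ω).
The clique on [8, 12, 15] has size 3, forcing χ ≥ 3, and the coloring below uses 3 colors, so χ(G) = 3.
A valid 3-coloring: color 1: [1, 8, 9]; color 2: [0, 15]; color 3: [3, 12, 13].

χ(G) = 3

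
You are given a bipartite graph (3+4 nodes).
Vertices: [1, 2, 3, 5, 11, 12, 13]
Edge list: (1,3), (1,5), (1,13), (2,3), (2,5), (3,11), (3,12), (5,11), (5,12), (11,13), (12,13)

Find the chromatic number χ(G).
χ(G) = 2

Clique number ω(G) = 2 (lower bound: χ ≥ ω).
The graph is bipartite (no odd cycle), so 2 colors suffice: χ(G) = 2.
A valid 2-coloring: color 1: [3, 5, 13]; color 2: [1, 2, 11, 12].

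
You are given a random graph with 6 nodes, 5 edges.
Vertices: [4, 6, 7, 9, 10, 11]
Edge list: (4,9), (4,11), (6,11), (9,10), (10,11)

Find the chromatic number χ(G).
χ(G) = 2

Clique number ω(G) = 2 (lower bound: χ ≥ ω).
The graph is bipartite (no odd cycle), so 2 colors suffice: χ(G) = 2.
A valid 2-coloring: color 1: [7, 9, 11]; color 2: [4, 6, 10].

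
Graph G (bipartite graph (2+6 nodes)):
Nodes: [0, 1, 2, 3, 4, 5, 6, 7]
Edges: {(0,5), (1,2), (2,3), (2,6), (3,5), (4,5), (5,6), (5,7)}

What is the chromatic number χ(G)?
χ(G) = 2

Clique number ω(G) = 2 (lower bound: χ ≥ ω).
The graph is bipartite (no odd cycle), so 2 colors suffice: χ(G) = 2.
A valid 2-coloring: color 1: [2, 5]; color 2: [0, 1, 3, 4, 6, 7].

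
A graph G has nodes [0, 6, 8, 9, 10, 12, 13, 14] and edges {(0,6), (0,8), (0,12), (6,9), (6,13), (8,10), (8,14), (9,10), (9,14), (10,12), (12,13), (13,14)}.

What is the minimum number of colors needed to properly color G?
Clique number ω(G) = 2 (lower bound: χ ≥ ω).
Odd cycle [9, 14, 8, 0, 6] needs 3 colors (χ ≥ 3).
The coloring below uses 3 colors, so χ(G) = 3.
A valid 3-coloring: color 1: [0, 10, 13]; color 2: [8, 9, 12]; color 3: [6, 14].

χ(G) = 3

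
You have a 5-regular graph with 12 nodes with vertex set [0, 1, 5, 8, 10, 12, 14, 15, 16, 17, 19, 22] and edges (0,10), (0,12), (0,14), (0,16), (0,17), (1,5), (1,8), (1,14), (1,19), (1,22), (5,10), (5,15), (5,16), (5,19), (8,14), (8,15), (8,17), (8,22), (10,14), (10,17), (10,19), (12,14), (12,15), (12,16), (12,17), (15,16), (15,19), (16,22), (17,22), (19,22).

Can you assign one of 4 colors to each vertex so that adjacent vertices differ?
Yes, G is 4-colorable

A valid 4-coloring: color 1: [0, 8, 19]; color 2: [5, 12, 22]; color 3: [1, 10, 16]; color 4: [14, 15, 17].
(χ(G) = 4 ≤ 4.)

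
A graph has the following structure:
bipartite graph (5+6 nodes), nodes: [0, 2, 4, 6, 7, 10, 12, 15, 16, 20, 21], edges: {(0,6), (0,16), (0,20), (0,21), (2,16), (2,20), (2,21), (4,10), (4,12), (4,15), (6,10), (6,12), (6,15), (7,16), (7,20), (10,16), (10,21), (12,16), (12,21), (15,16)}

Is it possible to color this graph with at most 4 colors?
A valid 4-coloring: color 1: [4, 6, 16, 20, 21]; color 2: [0, 2, 7, 10, 12, 15].
(χ(G) = 2 ≤ 4.)

Yes, G is 4-colorable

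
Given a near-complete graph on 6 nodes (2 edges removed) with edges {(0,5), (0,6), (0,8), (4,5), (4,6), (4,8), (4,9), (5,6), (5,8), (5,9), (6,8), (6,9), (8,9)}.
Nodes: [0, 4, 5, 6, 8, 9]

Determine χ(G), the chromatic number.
χ(G) = 5

Clique number ω(G) = 5 (lower bound: χ ≥ ω).
The clique on [4, 5, 6, 8, 9] has size 5, forcing χ ≥ 5, and the coloring below uses 5 colors, so χ(G) = 5.
A valid 5-coloring: color 1: [5]; color 2: [8]; color 3: [6]; color 4: [0, 9]; color 5: [4].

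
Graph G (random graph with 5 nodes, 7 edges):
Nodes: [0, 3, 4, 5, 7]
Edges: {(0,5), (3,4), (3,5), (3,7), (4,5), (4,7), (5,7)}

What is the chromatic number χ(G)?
χ(G) = 4

Clique number ω(G) = 4 (lower bound: χ ≥ ω).
The clique on [3, 4, 5, 7] has size 4, forcing χ ≥ 4, and the coloring below uses 4 colors, so χ(G) = 4.
A valid 4-coloring: color 1: [5]; color 2: [0, 7]; color 3: [4]; color 4: [3].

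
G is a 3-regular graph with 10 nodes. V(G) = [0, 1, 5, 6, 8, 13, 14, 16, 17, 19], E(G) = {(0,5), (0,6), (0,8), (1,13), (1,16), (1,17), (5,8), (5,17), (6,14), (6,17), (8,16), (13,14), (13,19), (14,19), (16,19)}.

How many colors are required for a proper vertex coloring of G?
Clique number ω(G) = 3 (lower bound: χ ≥ ω).
The clique on [0, 5, 8] has size 3, forcing χ ≥ 3, and the coloring below uses 3 colors, so χ(G) = 3.
A valid 3-coloring: color 1: [0, 13, 16, 17]; color 2: [1, 6, 8, 19]; color 3: [5, 14].

χ(G) = 3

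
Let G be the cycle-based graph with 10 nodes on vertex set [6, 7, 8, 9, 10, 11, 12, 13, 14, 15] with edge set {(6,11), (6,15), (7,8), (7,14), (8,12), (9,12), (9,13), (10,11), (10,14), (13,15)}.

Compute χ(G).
χ(G) = 2

Clique number ω(G) = 2 (lower bound: χ ≥ ω).
The graph is bipartite (no odd cycle), so 2 colors suffice: χ(G) = 2.
A valid 2-coloring: color 1: [6, 7, 10, 12, 13]; color 2: [8, 9, 11, 14, 15].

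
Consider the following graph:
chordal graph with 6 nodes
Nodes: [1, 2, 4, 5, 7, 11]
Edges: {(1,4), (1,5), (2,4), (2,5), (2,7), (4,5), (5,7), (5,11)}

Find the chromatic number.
Clique number ω(G) = 3 (lower bound: χ ≥ ω).
The clique on [1, 4, 5] has size 3, forcing χ ≥ 3, and the coloring below uses 3 colors, so χ(G) = 3.
A valid 3-coloring: color 1: [5]; color 2: [1, 2, 11]; color 3: [4, 7].

χ(G) = 3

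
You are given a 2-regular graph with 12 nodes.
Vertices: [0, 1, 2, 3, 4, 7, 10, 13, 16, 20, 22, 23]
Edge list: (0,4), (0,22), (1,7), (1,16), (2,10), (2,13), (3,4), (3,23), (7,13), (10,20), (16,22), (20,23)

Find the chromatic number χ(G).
χ(G) = 2

Clique number ω(G) = 2 (lower bound: χ ≥ ω).
The graph is bipartite (no odd cycle), so 2 colors suffice: χ(G) = 2.
A valid 2-coloring: color 1: [1, 4, 10, 13, 22, 23]; color 2: [0, 2, 3, 7, 16, 20].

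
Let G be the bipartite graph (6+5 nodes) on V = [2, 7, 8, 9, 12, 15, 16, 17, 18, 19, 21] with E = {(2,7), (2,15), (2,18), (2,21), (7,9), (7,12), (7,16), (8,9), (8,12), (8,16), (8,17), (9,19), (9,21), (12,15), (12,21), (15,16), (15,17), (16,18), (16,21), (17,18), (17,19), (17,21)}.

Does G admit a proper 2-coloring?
Yes, G is 2-colorable

A valid 2-coloring: color 1: [7, 8, 15, 18, 19, 21]; color 2: [2, 9, 12, 16, 17].
(χ(G) = 2 ≤ 2.)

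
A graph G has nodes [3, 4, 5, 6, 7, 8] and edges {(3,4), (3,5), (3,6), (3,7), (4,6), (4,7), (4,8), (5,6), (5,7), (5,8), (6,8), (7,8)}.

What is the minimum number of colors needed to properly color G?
Clique number ω(G) = 3 (lower bound: χ ≥ ω).
The clique on [4, 6, 8] has size 3, forcing χ ≥ 3, and the coloring below uses 3 colors, so χ(G) = 3.
A valid 3-coloring: color 1: [6, 7]; color 2: [3, 8]; color 3: [4, 5].

χ(G) = 3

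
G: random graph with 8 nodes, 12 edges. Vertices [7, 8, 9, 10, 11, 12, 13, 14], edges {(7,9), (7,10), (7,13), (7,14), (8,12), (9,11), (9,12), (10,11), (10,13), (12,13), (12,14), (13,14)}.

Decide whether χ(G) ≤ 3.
A valid 3-coloring: color 1: [7, 11, 12]; color 2: [8, 9, 13]; color 3: [10, 14].
(χ(G) = 3 ≤ 3.)

Yes, G is 3-colorable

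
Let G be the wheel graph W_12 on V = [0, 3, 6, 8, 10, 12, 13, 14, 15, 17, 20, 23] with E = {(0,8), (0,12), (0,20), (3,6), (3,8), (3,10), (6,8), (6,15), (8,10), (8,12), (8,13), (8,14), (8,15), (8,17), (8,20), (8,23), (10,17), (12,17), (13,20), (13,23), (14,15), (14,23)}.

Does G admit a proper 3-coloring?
Odd cycle [23, 14, 15, 6, 3, 10, 17, 12, 0, 20, 13] needs 3 colors (χ ≥ 3).
Vertex 8 is adjacent to every vertex of [0, 3, 6, 10, 12, 13, 14, 15, 17, 20, 23], which already need 3 colors among themselves, so 8 needs a new color (χ ≥ 4).
Hence χ(G) ≥ 4 > 3, so no proper 3-coloring exists.

No, G is not 3-colorable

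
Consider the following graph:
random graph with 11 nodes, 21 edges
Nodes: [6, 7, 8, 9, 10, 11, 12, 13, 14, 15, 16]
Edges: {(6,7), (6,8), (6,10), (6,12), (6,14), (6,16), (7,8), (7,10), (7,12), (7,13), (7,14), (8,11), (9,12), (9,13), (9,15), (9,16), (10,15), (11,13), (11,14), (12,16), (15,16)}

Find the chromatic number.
Clique number ω(G) = 3 (lower bound: χ ≥ ω).
Suppose a proper 3-coloring c exists. The clique [6, 7, 8] takes 3 distinct colors; by symmetry let c(6) = 1, c(7) = 2, c(8) = 3.
- Vertex 12: neighbors [6, 7] already have colors [1, 2] ⇒ c(12) = 3.
- Vertex 16: neighbors [6, 12] already have colors [1, 3] ⇒ c(16) = 2.
- Vertex 9: neighbors [16, 12] already have colors [2, 3] ⇒ c(9) = 1.
- Vertex 10: neighbors [6, 7] already have colors [1, 2] ⇒ c(10) = 3.
- Vertex 15: neighbors [9, 16, 10] already have colors [1, 2, 3] — all 3 colors blocked. Contradiction.
The forced assignments end in a contradiction, so G has no proper 3-coloring (χ ≥ 4).
The coloring below uses 4 colors, so χ(G) = 4.
A valid 4-coloring: color 1: [6, 9, 11]; color 2: [7, 16]; color 3: [8, 10, 12, 13, 14]; color 4: [15].

χ(G) = 4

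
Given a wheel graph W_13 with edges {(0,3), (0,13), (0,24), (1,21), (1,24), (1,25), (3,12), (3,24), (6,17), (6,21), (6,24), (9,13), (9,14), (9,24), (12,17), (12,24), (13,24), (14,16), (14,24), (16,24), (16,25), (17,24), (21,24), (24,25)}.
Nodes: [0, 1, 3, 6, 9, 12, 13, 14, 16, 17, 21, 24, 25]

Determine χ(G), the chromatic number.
χ(G) = 3

Clique number ω(G) = 3 (lower bound: χ ≥ ω).
The clique on [0, 3, 24] has size 3, forcing χ ≥ 3, and the coloring below uses 3 colors, so χ(G) = 3.
A valid 3-coloring: color 1: [24]; color 2: [3, 13, 14, 17, 21, 25]; color 3: [0, 1, 6, 9, 12, 16].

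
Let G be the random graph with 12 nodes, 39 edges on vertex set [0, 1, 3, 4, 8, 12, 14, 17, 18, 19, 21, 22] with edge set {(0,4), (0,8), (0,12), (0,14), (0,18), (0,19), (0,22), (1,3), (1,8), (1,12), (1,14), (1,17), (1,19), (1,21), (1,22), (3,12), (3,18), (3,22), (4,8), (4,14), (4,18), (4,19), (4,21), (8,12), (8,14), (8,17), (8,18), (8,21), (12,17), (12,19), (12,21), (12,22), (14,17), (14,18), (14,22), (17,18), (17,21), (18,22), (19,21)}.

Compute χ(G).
Clique number ω(G) = 5 (lower bound: χ ≥ ω).
The clique on [0, 4, 8, 14, 18] has size 5, forcing χ ≥ 5, and the coloring below uses 5 colors, so χ(G) = 5.
A valid 5-coloring: color 1: [12, 14]; color 2: [8, 19, 22]; color 3: [1, 18]; color 4: [3, 4, 17]; color 5: [0, 21].

χ(G) = 5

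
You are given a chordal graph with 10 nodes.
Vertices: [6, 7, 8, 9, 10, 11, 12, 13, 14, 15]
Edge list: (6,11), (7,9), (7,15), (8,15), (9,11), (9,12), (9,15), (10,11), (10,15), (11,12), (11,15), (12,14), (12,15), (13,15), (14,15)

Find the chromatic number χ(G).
Clique number ω(G) = 4 (lower bound: χ ≥ ω).
The clique on [9, 11, 12, 15] has size 4, forcing χ ≥ 4, and the coloring below uses 4 colors, so χ(G) = 4.
A valid 4-coloring: color 1: [6, 15]; color 2: [7, 8, 11, 13, 14]; color 3: [9, 10]; color 4: [12].

χ(G) = 4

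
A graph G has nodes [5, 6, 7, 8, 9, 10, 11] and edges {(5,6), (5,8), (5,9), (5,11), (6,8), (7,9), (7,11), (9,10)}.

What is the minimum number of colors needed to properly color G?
χ(G) = 3

Clique number ω(G) = 3 (lower bound: χ ≥ ω).
The clique on [5, 6, 8] has size 3, forcing χ ≥ 3, and the coloring below uses 3 colors, so χ(G) = 3.
A valid 3-coloring: color 1: [5, 7, 10]; color 2: [8, 9, 11]; color 3: [6].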